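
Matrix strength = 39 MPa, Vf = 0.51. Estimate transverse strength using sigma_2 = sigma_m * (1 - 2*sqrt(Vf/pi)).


factor = 1 - 2*sqrt(0.51/pi) = 0.1942
sigma_2 = 39 * 0.1942 = 7.57 MPa

7.57 MPa


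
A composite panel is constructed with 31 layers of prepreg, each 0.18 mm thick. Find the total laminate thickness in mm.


h = n * t_ply = 31 * 0.18 = 5.58 mm

5.58 mm


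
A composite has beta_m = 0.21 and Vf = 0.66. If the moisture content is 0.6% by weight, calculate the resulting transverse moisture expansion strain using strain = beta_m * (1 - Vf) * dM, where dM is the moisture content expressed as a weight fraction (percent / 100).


dM = 0.6/100 = 0.006
strain = beta_m * (1-Vf) * dM = 0.21 * 0.34 * 0.006 = 0.0004284

0.0004284


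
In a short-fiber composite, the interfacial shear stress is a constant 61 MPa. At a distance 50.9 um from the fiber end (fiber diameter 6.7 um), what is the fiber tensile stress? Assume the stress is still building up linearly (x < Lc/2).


Force balance: sigma_f * (pi*d^2/4) = tau * (pi*d) * x  ->  sigma_f = 4 * tau * x / d
sigma_f = 4 * 61 * 50.9 / 6.7 = 1853.7 MPa

1853.7 MPa


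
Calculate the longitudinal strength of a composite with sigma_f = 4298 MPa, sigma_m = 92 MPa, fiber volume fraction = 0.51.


sigma_1 = sigma_f*Vf + sigma_m*(1-Vf) = 4298*0.51 + 92*0.49 = 2237.1 MPa

2237.1 MPa


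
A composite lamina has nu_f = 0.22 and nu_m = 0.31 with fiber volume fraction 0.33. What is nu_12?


nu_12 = nu_f*Vf + nu_m*(1-Vf) = 0.22*0.33 + 0.31*0.67 = 0.2803

0.2803


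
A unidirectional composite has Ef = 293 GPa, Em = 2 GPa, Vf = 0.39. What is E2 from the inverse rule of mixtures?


1/E2 = Vf/Ef + (1-Vf)/Em = 0.39/293 + 0.61/2
E2 = 3.26 GPa

3.26 GPa


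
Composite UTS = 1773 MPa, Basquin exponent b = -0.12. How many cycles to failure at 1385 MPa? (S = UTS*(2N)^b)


N = 0.5 * (S/UTS)^(1/b) = 0.5 * (1385/1773)^(1/-0.12) = 3.9156 cycles

3.9156 cycles


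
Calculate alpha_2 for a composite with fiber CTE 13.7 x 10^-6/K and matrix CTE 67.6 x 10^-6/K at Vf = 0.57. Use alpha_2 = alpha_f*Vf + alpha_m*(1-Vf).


alpha_2 = alpha_f*Vf + alpha_m*(1-Vf) = 13.7*0.57 + 67.6*0.43 = 36.9 x 10^-6/K

36.9 x 10^-6/K


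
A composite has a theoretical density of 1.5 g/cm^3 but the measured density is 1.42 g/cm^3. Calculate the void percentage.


Void% = (rho_theo - rho_actual)/rho_theo * 100 = (1.5 - 1.42)/1.5 * 100 = 5.33%

5.33%


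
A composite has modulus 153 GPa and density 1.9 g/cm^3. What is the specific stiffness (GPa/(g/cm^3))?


Specific stiffness = E/rho = 153/1.9 = 80.5 GPa/(g/cm^3)

80.5 GPa/(g/cm^3)


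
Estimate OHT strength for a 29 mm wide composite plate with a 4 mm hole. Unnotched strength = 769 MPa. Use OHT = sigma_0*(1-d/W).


OHT = sigma_0*(1-d/W) = 769*(1-4/29) = 662.9 MPa

662.9 MPa


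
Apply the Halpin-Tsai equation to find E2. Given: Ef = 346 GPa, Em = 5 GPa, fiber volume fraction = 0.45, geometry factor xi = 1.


eta = (Ef/Em - 1)/(Ef/Em + xi) = (69.2 - 1)/(69.2 + 1) = 0.9715
E2 = Em*(1+xi*eta*Vf)/(1-eta*Vf) = 12.77 GPa

12.77 GPa


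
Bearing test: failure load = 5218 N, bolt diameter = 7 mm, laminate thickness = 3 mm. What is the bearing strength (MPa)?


sigma_br = F/(d*h) = 5218/(7*3) = 248.5 MPa

248.5 MPa


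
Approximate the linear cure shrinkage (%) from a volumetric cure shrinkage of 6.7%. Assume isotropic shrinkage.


Linear shrinkage ≈ vol_shrink/3 = 6.7/3 = 2.233%

2.233%


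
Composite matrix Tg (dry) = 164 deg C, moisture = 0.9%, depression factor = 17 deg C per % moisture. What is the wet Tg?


Tg_wet = Tg_dry - k*moisture = 164 - 17*0.9 = 148.7 deg C

148.7 deg C


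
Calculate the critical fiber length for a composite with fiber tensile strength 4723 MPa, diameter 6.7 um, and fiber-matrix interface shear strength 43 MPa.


Lc = sigma_f * d / (2 * tau_i) = 4723 * 6.7 / (2 * 43) = 368.0 um

368.0 um


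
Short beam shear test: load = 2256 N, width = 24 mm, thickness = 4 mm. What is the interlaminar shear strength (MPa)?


ILSS = 3F/(4bh) = 3*2256/(4*24*4) = 17.63 MPa

17.63 MPa


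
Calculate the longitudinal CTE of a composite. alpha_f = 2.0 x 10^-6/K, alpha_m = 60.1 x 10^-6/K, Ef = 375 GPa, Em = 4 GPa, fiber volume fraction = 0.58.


E1 = Ef*Vf + Em*(1-Vf) = 219.18
alpha_1 = (alpha_f*Ef*Vf + alpha_m*Em*(1-Vf))/E1 = 2.45 x 10^-6/K

2.45 x 10^-6/K


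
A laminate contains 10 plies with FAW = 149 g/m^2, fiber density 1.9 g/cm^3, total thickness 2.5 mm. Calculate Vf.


Vf = n * FAW / (rho_f * h * 1000) = 10 * 149 / (1.9 * 2.5 * 1000) = 0.3137

0.3137


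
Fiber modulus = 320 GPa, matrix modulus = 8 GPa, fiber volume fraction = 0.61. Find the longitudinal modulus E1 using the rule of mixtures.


E1 = Ef*Vf + Em*(1-Vf) = 320*0.61 + 8*0.39 = 198.32 GPa

198.32 GPa


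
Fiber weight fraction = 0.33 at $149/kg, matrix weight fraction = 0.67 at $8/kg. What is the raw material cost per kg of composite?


Cost = cost_f*Wf + cost_m*Wm = 149*0.33 + 8*0.67 = $54.53/kg

$54.53/kg


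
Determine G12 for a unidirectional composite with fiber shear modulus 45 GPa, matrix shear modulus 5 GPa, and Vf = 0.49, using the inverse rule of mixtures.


1/G12 = Vf/Gf + (1-Vf)/Gm = 0.49/45 + 0.51/5
G12 = 8.86 GPa

8.86 GPa


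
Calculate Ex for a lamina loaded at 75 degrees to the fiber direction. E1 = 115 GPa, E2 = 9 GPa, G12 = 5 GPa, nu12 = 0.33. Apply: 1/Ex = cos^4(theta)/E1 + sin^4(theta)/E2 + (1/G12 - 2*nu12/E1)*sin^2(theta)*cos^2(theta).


cos^4(75) = 0.004487, sin^4(75) = 0.870513, sin^2(75)*cos^2(75) = 0.0625
1/G12 - 2*nu12/E1 = 1/5 - 2*0.33/115 = 0.194261 GPa^-1
1/Ex = 0.004487/115 + 0.870513/9 + 0.194261*0.0625 = 0.108904 GPa^-1
Ex = 9.18 GPa

9.18 GPa


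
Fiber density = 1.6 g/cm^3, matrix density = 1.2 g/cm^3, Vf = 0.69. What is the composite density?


rho_c = rho_f*Vf + rho_m*(1-Vf) = 1.6*0.69 + 1.2*0.31 = 1.476 g/cm^3

1.476 g/cm^3


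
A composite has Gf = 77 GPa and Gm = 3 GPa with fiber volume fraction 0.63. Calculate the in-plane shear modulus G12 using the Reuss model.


1/G12 = Vf/Gf + (1-Vf)/Gm = 0.63/77 + 0.37/3
G12 = 7.6 GPa

7.6 GPa


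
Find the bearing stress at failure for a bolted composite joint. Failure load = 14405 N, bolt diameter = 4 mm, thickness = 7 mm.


sigma_br = F/(d*h) = 14405/(4*7) = 514.5 MPa

514.5 MPa


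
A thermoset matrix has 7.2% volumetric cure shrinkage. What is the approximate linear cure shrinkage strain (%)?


Linear shrinkage ≈ vol_shrink/3 = 7.2/3 = 2.4%

2.4%


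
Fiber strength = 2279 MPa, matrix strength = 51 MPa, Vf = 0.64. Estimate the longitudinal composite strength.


sigma_1 = sigma_f*Vf + sigma_m*(1-Vf) = 2279*0.64 + 51*0.36 = 1476.9 MPa

1476.9 MPa


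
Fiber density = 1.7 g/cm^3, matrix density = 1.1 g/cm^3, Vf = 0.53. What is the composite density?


rho_c = rho_f*Vf + rho_m*(1-Vf) = 1.7*0.53 + 1.1*0.47 = 1.418 g/cm^3

1.418 g/cm^3


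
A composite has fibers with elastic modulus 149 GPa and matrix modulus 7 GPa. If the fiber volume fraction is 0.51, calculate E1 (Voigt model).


E1 = Ef*Vf + Em*(1-Vf) = 149*0.51 + 7*0.49 = 79.42 GPa

79.42 GPa


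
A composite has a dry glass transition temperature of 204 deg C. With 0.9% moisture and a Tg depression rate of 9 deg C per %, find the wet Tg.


Tg_wet = Tg_dry - k*moisture = 204 - 9*0.9 = 195.9 deg C

195.9 deg C


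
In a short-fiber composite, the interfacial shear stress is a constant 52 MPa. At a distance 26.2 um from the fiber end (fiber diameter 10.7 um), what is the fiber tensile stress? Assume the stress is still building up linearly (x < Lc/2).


Force balance: sigma_f * (pi*d^2/4) = tau * (pi*d) * x  ->  sigma_f = 4 * tau * x / d
sigma_f = 4 * 52 * 26.2 / 10.7 = 509.3 MPa

509.3 MPa


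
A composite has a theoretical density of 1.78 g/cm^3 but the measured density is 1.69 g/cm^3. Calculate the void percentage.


Void% = (rho_theo - rho_actual)/rho_theo * 100 = (1.78 - 1.69)/1.78 * 100 = 5.06%

5.06%


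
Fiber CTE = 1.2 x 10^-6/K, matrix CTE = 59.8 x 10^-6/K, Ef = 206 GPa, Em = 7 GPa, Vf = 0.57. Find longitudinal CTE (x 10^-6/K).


E1 = Ef*Vf + Em*(1-Vf) = 120.43
alpha_1 = (alpha_f*Ef*Vf + alpha_m*Em*(1-Vf))/E1 = 2.66 x 10^-6/K

2.66 x 10^-6/K


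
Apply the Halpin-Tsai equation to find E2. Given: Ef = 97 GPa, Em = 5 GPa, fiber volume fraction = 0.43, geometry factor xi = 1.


eta = (Ef/Em - 1)/(Ef/Em + xi) = (19.4 - 1)/(19.4 + 1) = 0.902
E2 = Em*(1+xi*eta*Vf)/(1-eta*Vf) = 11.34 GPa

11.34 GPa


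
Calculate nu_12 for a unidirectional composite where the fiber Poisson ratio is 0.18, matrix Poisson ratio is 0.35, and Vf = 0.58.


nu_12 = nu_f*Vf + nu_m*(1-Vf) = 0.18*0.58 + 0.35*0.42 = 0.2514

0.2514


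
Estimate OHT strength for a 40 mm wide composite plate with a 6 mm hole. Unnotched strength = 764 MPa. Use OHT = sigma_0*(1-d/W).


OHT = sigma_0*(1-d/W) = 764*(1-6/40) = 649.4 MPa

649.4 MPa


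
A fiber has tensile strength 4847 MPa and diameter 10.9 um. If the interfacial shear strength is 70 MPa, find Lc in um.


Lc = sigma_f * d / (2 * tau_i) = 4847 * 10.9 / (2 * 70) = 377.4 um

377.4 um


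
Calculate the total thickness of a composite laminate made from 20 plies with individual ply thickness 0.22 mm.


h = n * t_ply = 20 * 0.22 = 4.4 mm

4.4 mm


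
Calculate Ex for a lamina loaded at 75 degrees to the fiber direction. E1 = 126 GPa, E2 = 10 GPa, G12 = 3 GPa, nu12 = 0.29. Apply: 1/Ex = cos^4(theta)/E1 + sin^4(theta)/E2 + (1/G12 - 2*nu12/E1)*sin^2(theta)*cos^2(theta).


cos^4(75) = 0.004487, sin^4(75) = 0.870513, sin^2(75)*cos^2(75) = 0.0625
1/G12 - 2*nu12/E1 = 1/3 - 2*0.29/126 = 0.32873 GPa^-1
1/Ex = 0.004487/126 + 0.870513/10 + 0.32873*0.0625 = 0.1076325 GPa^-1
Ex = 9.29 GPa

9.29 GPa


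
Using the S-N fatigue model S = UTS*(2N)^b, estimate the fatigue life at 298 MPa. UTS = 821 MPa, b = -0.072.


N = 0.5 * (S/UTS)^(1/b) = 0.5 * (298/821)^(1/-0.072) = 648400.7654 cycles

648400.7654 cycles


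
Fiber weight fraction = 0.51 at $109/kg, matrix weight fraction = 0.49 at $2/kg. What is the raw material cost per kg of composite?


Cost = cost_f*Wf + cost_m*Wm = 109*0.51 + 2*0.49 = $56.57/kg

$56.57/kg


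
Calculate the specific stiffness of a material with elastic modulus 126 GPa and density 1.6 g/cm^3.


Specific stiffness = E/rho = 126/1.6 = 78.8 GPa/(g/cm^3)

78.8 GPa/(g/cm^3)


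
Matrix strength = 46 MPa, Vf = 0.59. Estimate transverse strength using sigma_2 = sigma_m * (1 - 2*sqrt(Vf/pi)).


factor = 1 - 2*sqrt(0.59/pi) = 0.1333
sigma_2 = 46 * 0.1333 = 6.13 MPa

6.13 MPa


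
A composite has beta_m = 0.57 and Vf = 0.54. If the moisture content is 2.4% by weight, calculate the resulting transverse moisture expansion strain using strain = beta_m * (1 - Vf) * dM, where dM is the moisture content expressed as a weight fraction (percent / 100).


dM = 2.4/100 = 0.024
strain = beta_m * (1-Vf) * dM = 0.57 * 0.46 * 0.024 = 0.0062928

0.0062928


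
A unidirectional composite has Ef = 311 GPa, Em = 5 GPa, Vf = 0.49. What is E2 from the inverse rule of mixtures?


1/E2 = Vf/Ef + (1-Vf)/Em = 0.49/311 + 0.51/5
E2 = 9.65 GPa

9.65 GPa


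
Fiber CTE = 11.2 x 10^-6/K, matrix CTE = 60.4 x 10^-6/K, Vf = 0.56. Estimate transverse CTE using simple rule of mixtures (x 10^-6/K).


alpha_2 = alpha_f*Vf + alpha_m*(1-Vf) = 11.2*0.56 + 60.4*0.44 = 32.8 x 10^-6/K

32.8 x 10^-6/K


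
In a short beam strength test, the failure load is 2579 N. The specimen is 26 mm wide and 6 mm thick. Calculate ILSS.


ILSS = 3F/(4bh) = 3*2579/(4*26*6) = 12.4 MPa

12.4 MPa


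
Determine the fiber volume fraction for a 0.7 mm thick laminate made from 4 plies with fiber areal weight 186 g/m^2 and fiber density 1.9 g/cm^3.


Vf = n * FAW / (rho_f * h * 1000) = 4 * 186 / (1.9 * 0.7 * 1000) = 0.5594

0.5594


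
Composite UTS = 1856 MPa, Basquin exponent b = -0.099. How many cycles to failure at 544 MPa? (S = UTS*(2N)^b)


N = 0.5 * (S/UTS)^(1/b) = 0.5 * (544/1856)^(1/-0.099) = 120947.5279 cycles

120947.5279 cycles


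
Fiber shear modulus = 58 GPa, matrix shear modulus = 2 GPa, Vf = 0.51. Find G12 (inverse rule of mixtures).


1/G12 = Vf/Gf + (1-Vf)/Gm = 0.51/58 + 0.49/2
G12 = 3.94 GPa

3.94 GPa


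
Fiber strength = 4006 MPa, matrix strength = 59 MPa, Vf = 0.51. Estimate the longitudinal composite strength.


sigma_1 = sigma_f*Vf + sigma_m*(1-Vf) = 4006*0.51 + 59*0.49 = 2072.0 MPa

2072.0 MPa


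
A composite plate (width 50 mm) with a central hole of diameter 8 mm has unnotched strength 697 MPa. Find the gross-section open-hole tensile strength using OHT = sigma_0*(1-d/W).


OHT = sigma_0*(1-d/W) = 697*(1-8/50) = 585.5 MPa

585.5 MPa


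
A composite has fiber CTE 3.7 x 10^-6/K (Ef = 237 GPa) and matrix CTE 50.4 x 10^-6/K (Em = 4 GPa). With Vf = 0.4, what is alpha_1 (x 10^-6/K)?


E1 = Ef*Vf + Em*(1-Vf) = 97.2
alpha_1 = (alpha_f*Ef*Vf + alpha_m*Em*(1-Vf))/E1 = 4.85 x 10^-6/K

4.85 x 10^-6/K


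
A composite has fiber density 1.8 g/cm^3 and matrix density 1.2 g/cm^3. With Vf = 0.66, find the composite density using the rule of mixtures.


rho_c = rho_f*Vf + rho_m*(1-Vf) = 1.8*0.66 + 1.2*0.34 = 1.596 g/cm^3

1.596 g/cm^3


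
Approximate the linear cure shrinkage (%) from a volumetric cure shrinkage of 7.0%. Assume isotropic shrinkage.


Linear shrinkage ≈ vol_shrink/3 = 7.0/3 = 2.333%

2.333%


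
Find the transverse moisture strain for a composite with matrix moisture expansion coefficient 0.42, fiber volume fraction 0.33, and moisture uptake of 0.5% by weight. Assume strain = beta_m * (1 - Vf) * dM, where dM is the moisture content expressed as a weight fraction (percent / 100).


dM = 0.5/100 = 0.005
strain = beta_m * (1-Vf) * dM = 0.42 * 0.67 * 0.005 = 0.001407

0.001407


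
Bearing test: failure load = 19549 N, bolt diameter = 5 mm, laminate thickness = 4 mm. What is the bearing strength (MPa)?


sigma_br = F/(d*h) = 19549/(5*4) = 977.5 MPa

977.5 MPa


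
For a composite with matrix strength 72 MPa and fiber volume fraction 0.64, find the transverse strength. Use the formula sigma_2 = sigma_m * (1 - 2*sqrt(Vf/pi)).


factor = 1 - 2*sqrt(0.64/pi) = 0.0973
sigma_2 = 72 * 0.0973 = 7.01 MPa

7.01 MPa


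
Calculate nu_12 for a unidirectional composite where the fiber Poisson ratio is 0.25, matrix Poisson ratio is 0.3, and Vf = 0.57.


nu_12 = nu_f*Vf + nu_m*(1-Vf) = 0.25*0.57 + 0.3*0.43 = 0.2715

0.2715


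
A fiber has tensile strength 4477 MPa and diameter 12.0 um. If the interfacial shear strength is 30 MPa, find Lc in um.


Lc = sigma_f * d / (2 * tau_i) = 4477 * 12.0 / (2 * 30) = 895.4 um

895.4 um


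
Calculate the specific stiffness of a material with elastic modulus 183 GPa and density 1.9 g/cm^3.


Specific stiffness = E/rho = 183/1.9 = 96.3 GPa/(g/cm^3)

96.3 GPa/(g/cm^3)


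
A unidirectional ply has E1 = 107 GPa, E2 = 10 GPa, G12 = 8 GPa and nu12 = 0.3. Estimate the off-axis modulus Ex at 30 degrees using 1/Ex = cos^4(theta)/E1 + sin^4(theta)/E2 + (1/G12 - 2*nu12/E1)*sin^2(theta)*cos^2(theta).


cos^4(30) = 0.5625, sin^4(30) = 0.0625, sin^2(30)*cos^2(30) = 0.1875
1/G12 - 2*nu12/E1 = 1/8 - 2*0.3/107 = 0.119393 GPa^-1
1/Ex = 0.5625/107 + 0.0625/10 + 0.119393*0.1875 = 0.0338931 GPa^-1
Ex = 29.5 GPa

29.5 GPa


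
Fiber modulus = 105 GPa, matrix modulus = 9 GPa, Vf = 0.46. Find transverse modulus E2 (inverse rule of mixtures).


1/E2 = Vf/Ef + (1-Vf)/Em = 0.46/105 + 0.54/9
E2 = 15.53 GPa

15.53 GPa


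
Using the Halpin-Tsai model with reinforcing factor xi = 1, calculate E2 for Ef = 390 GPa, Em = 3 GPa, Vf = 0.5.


eta = (Ef/Em - 1)/(Ef/Em + xi) = (130.0 - 1)/(130.0 + 1) = 0.9847
E2 = Em*(1+xi*eta*Vf)/(1-eta*Vf) = 8.82 GPa

8.82 GPa


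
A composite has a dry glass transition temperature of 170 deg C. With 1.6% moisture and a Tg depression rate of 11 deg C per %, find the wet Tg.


Tg_wet = Tg_dry - k*moisture = 170 - 11*1.6 = 152.4 deg C

152.4 deg C


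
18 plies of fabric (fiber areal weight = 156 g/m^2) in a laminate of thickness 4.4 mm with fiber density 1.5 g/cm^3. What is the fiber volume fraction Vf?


Vf = n * FAW / (rho_f * h * 1000) = 18 * 156 / (1.5 * 4.4 * 1000) = 0.4255

0.4255


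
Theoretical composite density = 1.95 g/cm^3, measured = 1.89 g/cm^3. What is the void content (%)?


Void% = (rho_theo - rho_actual)/rho_theo * 100 = (1.95 - 1.89)/1.95 * 100 = 3.08%

3.08%


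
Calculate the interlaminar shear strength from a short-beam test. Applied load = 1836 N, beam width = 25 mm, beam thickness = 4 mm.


ILSS = 3F/(4bh) = 3*1836/(4*25*4) = 13.77 MPa

13.77 MPa


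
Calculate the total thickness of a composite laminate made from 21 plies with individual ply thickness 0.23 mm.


h = n * t_ply = 21 * 0.23 = 4.83 mm

4.83 mm


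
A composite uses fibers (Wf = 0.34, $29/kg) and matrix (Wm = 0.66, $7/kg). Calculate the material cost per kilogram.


Cost = cost_f*Wf + cost_m*Wm = 29*0.34 + 7*0.66 = $14.48/kg

$14.48/kg


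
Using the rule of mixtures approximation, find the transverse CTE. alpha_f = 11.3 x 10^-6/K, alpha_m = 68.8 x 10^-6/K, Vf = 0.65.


alpha_2 = alpha_f*Vf + alpha_m*(1-Vf) = 11.3*0.65 + 68.8*0.35 = 31.4 x 10^-6/K

31.4 x 10^-6/K


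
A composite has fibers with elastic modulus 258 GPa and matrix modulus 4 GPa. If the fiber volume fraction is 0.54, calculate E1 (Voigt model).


E1 = Ef*Vf + Em*(1-Vf) = 258*0.54 + 4*0.46 = 141.16 GPa

141.16 GPa


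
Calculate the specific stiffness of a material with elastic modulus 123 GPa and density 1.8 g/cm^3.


Specific stiffness = E/rho = 123/1.8 = 68.3 GPa/(g/cm^3)

68.3 GPa/(g/cm^3)


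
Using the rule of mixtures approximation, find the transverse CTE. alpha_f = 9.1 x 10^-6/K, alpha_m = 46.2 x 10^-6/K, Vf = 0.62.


alpha_2 = alpha_f*Vf + alpha_m*(1-Vf) = 9.1*0.62 + 46.2*0.38 = 23.2 x 10^-6/K

23.2 x 10^-6/K


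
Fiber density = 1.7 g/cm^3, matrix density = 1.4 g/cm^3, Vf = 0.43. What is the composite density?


rho_c = rho_f*Vf + rho_m*(1-Vf) = 1.7*0.43 + 1.4*0.57 = 1.529 g/cm^3

1.529 g/cm^3


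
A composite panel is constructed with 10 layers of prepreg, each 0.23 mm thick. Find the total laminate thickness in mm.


h = n * t_ply = 10 * 0.23 = 2.3 mm

2.3 mm


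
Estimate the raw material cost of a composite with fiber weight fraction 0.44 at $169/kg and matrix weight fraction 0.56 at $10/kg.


Cost = cost_f*Wf + cost_m*Wm = 169*0.44 + 10*0.56 = $79.96/kg

$79.96/kg


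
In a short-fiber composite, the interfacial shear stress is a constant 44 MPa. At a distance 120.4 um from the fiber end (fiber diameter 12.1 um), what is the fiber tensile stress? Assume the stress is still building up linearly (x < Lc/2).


Force balance: sigma_f * (pi*d^2/4) = tau * (pi*d) * x  ->  sigma_f = 4 * tau * x / d
sigma_f = 4 * 44 * 120.4 / 12.1 = 1751.3 MPa

1751.3 MPa


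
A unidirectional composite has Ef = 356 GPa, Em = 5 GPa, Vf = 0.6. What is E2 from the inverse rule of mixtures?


1/E2 = Vf/Ef + (1-Vf)/Em = 0.6/356 + 0.4/5
E2 = 12.24 GPa

12.24 GPa


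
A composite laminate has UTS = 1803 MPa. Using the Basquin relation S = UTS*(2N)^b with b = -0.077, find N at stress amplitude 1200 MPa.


N = 0.5 * (S/UTS)^(1/b) = 0.5 * (1200/1803)^(1/-0.077) = 98.9150 cycles

98.9150 cycles


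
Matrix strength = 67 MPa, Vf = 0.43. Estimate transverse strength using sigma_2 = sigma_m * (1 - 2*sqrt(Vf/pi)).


factor = 1 - 2*sqrt(0.43/pi) = 0.2601
sigma_2 = 67 * 0.2601 = 17.42 MPa

17.42 MPa


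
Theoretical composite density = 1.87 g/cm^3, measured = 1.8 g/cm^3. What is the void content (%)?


Void% = (rho_theo - rho_actual)/rho_theo * 100 = (1.87 - 1.8)/1.87 * 100 = 3.74%

3.74%


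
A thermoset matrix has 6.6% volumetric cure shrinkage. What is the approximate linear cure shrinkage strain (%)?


Linear shrinkage ≈ vol_shrink/3 = 6.6/3 = 2.2%

2.2%


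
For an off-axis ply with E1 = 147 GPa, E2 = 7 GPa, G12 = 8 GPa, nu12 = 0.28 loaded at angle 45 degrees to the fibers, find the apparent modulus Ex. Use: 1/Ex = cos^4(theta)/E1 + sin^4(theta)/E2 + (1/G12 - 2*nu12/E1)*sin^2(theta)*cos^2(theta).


cos^4(45) = 0.25, sin^4(45) = 0.25, sin^2(45)*cos^2(45) = 0.25
1/G12 - 2*nu12/E1 = 1/8 - 2*0.28/147 = 0.12119 GPa^-1
1/Ex = 0.25/147 + 0.25/7 + 0.12119*0.25 = 0.0677126 GPa^-1
Ex = 14.77 GPa

14.77 GPa


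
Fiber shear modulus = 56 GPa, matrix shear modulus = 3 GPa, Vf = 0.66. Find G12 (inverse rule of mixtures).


1/G12 = Vf/Gf + (1-Vf)/Gm = 0.66/56 + 0.34/3
G12 = 7.99 GPa

7.99 GPa


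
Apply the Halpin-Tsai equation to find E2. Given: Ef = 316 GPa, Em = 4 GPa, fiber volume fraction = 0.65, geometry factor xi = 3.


eta = (Ef/Em - 1)/(Ef/Em + xi) = (79.0 - 1)/(79.0 + 3) = 0.9512
E2 = Em*(1+xi*eta*Vf)/(1-eta*Vf) = 29.92 GPa

29.92 GPa


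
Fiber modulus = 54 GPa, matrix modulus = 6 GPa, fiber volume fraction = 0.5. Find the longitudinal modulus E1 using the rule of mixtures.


E1 = Ef*Vf + Em*(1-Vf) = 54*0.5 + 6*0.5 = 30.0 GPa

30.0 GPa


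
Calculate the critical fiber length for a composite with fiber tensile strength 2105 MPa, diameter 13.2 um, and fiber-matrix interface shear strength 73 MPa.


Lc = sigma_f * d / (2 * tau_i) = 2105 * 13.2 / (2 * 73) = 190.3 um

190.3 um


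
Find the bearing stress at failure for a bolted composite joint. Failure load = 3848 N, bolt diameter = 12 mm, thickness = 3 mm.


sigma_br = F/(d*h) = 3848/(12*3) = 106.9 MPa

106.9 MPa


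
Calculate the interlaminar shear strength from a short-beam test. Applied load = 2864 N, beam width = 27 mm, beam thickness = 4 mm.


ILSS = 3F/(4bh) = 3*2864/(4*27*4) = 19.89 MPa

19.89 MPa


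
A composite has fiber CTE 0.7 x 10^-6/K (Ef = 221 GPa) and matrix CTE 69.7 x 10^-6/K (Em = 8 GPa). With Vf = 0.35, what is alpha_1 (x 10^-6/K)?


E1 = Ef*Vf + Em*(1-Vf) = 82.55
alpha_1 = (alpha_f*Ef*Vf + alpha_m*Em*(1-Vf))/E1 = 5.05 x 10^-6/K

5.05 x 10^-6/K


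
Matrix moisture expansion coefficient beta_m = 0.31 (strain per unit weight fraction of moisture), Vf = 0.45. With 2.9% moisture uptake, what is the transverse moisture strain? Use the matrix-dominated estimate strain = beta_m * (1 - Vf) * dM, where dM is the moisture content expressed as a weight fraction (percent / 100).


dM = 2.9/100 = 0.029
strain = beta_m * (1-Vf) * dM = 0.31 * 0.55 * 0.029 = 0.0049445

0.0049445


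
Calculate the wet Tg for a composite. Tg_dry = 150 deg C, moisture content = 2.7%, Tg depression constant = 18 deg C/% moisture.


Tg_wet = Tg_dry - k*moisture = 150 - 18*2.7 = 101.4 deg C

101.4 deg C


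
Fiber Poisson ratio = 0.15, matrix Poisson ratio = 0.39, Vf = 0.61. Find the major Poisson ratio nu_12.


nu_12 = nu_f*Vf + nu_m*(1-Vf) = 0.15*0.61 + 0.39*0.39 = 0.2436

0.2436


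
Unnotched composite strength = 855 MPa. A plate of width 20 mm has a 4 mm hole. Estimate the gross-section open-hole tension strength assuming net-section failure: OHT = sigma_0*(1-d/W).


OHT = sigma_0*(1-d/W) = 855*(1-4/20) = 684.0 MPa

684.0 MPa


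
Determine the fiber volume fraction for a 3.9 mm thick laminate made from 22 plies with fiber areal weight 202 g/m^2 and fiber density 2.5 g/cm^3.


Vf = n * FAW / (rho_f * h * 1000) = 22 * 202 / (2.5 * 3.9 * 1000) = 0.4558

0.4558


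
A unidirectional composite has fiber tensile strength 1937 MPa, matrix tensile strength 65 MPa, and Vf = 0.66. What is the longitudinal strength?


sigma_1 = sigma_f*Vf + sigma_m*(1-Vf) = 1937*0.66 + 65*0.34 = 1300.5 MPa

1300.5 MPa


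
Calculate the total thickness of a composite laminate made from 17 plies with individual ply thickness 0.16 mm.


h = n * t_ply = 17 * 0.16 = 2.72 mm

2.72 mm


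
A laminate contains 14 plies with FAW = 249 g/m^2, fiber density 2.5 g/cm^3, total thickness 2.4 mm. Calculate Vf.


Vf = n * FAW / (rho_f * h * 1000) = 14 * 249 / (2.5 * 2.4 * 1000) = 0.581

0.581


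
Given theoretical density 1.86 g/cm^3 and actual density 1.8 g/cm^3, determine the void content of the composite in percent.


Void% = (rho_theo - rho_actual)/rho_theo * 100 = (1.86 - 1.8)/1.86 * 100 = 3.23%

3.23%


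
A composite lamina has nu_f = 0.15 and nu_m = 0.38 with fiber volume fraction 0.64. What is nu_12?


nu_12 = nu_f*Vf + nu_m*(1-Vf) = 0.15*0.64 + 0.38*0.36 = 0.2328

0.2328


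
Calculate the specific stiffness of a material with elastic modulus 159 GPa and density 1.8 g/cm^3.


Specific stiffness = E/rho = 159/1.8 = 88.3 GPa/(g/cm^3)

88.3 GPa/(g/cm^3)


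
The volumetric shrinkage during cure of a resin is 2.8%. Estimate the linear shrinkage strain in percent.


Linear shrinkage ≈ vol_shrink/3 = 2.8/3 = 0.933%

0.933%


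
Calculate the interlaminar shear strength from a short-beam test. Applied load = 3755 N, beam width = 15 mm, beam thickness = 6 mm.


ILSS = 3F/(4bh) = 3*3755/(4*15*6) = 31.29 MPa

31.29 MPa


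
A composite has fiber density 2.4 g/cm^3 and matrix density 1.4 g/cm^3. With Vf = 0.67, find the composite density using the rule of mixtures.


rho_c = rho_f*Vf + rho_m*(1-Vf) = 2.4*0.67 + 1.4*0.33 = 2.07 g/cm^3

2.07 g/cm^3


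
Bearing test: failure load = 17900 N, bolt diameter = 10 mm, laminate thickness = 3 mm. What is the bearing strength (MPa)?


sigma_br = F/(d*h) = 17900/(10*3) = 596.7 MPa

596.7 MPa


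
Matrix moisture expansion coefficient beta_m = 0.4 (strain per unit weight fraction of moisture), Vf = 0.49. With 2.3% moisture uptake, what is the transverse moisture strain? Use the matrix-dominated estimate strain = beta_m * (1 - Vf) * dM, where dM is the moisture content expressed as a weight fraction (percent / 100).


dM = 2.3/100 = 0.023
strain = beta_m * (1-Vf) * dM = 0.4 * 0.51 * 0.023 = 0.004692

0.004692


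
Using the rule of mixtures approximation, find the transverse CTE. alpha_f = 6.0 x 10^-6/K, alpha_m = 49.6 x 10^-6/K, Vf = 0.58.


alpha_2 = alpha_f*Vf + alpha_m*(1-Vf) = 6.0*0.58 + 49.6*0.42 = 24.3 x 10^-6/K

24.3 x 10^-6/K


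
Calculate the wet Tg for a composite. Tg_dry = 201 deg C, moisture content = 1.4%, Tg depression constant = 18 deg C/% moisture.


Tg_wet = Tg_dry - k*moisture = 201 - 18*1.4 = 175.8 deg C

175.8 deg C


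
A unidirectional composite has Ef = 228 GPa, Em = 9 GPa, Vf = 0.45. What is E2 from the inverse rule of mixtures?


1/E2 = Vf/Ef + (1-Vf)/Em = 0.45/228 + 0.55/9
E2 = 15.85 GPa

15.85 GPa


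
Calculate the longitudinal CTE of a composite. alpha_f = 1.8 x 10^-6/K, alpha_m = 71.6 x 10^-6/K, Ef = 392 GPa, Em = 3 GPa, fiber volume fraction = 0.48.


E1 = Ef*Vf + Em*(1-Vf) = 189.72
alpha_1 = (alpha_f*Ef*Vf + alpha_m*Em*(1-Vf))/E1 = 2.37 x 10^-6/K

2.37 x 10^-6/K


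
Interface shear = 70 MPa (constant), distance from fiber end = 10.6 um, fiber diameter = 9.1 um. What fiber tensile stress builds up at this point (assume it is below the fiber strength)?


Force balance: sigma_f * (pi*d^2/4) = tau * (pi*d) * x  ->  sigma_f = 4 * tau * x / d
sigma_f = 4 * 70 * 10.6 / 9.1 = 326.2 MPa

326.2 MPa


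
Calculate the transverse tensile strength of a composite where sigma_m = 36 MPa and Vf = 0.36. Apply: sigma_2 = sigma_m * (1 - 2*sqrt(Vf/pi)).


factor = 1 - 2*sqrt(0.36/pi) = 0.323
sigma_2 = 36 * 0.323 = 11.63 MPa

11.63 MPa


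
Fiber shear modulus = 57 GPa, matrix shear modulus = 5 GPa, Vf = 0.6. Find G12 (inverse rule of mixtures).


1/G12 = Vf/Gf + (1-Vf)/Gm = 0.6/57 + 0.4/5
G12 = 11.05 GPa

11.05 GPa


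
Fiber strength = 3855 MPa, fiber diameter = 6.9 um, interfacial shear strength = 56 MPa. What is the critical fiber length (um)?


Lc = sigma_f * d / (2 * tau_i) = 3855 * 6.9 / (2 * 56) = 237.5 um

237.5 um


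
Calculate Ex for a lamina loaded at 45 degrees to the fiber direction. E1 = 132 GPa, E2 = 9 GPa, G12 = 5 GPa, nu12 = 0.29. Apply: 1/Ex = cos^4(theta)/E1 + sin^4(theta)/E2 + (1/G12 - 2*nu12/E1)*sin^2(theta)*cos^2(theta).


cos^4(45) = 0.25, sin^4(45) = 0.25, sin^2(45)*cos^2(45) = 0.25
1/G12 - 2*nu12/E1 = 1/5 - 2*0.29/132 = 0.195606 GPa^-1
1/Ex = 0.25/132 + 0.25/9 + 0.195606*0.25 = 0.0785732 GPa^-1
Ex = 12.73 GPa

12.73 GPa


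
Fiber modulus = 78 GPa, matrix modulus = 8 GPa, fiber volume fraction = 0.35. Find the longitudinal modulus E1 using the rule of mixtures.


E1 = Ef*Vf + Em*(1-Vf) = 78*0.35 + 8*0.65 = 32.5 GPa

32.5 GPa


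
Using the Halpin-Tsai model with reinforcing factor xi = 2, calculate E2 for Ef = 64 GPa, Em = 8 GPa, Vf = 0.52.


eta = (Ef/Em - 1)/(Ef/Em + xi) = (8.0 - 1)/(8.0 + 2) = 0.7
E2 = Em*(1+xi*eta*Vf)/(1-eta*Vf) = 21.74 GPa

21.74 GPa


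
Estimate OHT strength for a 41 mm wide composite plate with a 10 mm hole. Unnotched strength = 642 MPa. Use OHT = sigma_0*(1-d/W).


OHT = sigma_0*(1-d/W) = 642*(1-10/41) = 485.4 MPa

485.4 MPa


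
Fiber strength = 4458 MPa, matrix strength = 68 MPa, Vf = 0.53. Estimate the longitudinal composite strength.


sigma_1 = sigma_f*Vf + sigma_m*(1-Vf) = 4458*0.53 + 68*0.47 = 2394.7 MPa

2394.7 MPa


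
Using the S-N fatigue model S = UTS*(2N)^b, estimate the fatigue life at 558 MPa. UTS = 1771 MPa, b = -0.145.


N = 0.5 * (S/UTS)^(1/b) = 0.5 * (558/1771)^(1/-0.145) = 1439.3702 cycles

1439.3702 cycles


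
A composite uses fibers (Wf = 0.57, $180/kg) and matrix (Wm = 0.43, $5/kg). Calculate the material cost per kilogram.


Cost = cost_f*Wf + cost_m*Wm = 180*0.57 + 5*0.43 = $104.75/kg

$104.75/kg


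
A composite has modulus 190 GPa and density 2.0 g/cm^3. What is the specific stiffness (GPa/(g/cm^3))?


Specific stiffness = E/rho = 190/2.0 = 95.0 GPa/(g/cm^3)

95.0 GPa/(g/cm^3)


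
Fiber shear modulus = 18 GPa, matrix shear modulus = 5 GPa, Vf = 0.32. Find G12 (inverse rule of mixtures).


1/G12 = Vf/Gf + (1-Vf)/Gm = 0.32/18 + 0.68/5
G12 = 6.5 GPa

6.5 GPa


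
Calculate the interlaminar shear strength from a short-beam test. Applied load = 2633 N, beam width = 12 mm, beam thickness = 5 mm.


ILSS = 3F/(4bh) = 3*2633/(4*12*5) = 32.91 MPa

32.91 MPa


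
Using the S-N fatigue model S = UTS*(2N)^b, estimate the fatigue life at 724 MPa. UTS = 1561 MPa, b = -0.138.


N = 0.5 * (S/UTS)^(1/b) = 0.5 * (724/1561)^(1/-0.138) = 130.8662 cycles

130.8662 cycles


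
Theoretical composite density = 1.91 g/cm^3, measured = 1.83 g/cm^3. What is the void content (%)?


Void% = (rho_theo - rho_actual)/rho_theo * 100 = (1.91 - 1.83)/1.91 * 100 = 4.19%

4.19%


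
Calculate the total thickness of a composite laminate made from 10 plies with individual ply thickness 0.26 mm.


h = n * t_ply = 10 * 0.26 = 2.6 mm

2.6 mm


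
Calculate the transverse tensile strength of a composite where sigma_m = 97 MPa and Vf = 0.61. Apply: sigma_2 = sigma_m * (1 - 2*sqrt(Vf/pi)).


factor = 1 - 2*sqrt(0.61/pi) = 0.1187
sigma_2 = 97 * 0.1187 = 11.51 MPa

11.51 MPa


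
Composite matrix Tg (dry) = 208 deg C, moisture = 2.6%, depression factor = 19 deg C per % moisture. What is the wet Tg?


Tg_wet = Tg_dry - k*moisture = 208 - 19*2.6 = 158.6 deg C

158.6 deg C


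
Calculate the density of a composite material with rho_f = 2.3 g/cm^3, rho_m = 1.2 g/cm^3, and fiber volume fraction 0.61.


rho_c = rho_f*Vf + rho_m*(1-Vf) = 2.3*0.61 + 1.2*0.39 = 1.871 g/cm^3

1.871 g/cm^3


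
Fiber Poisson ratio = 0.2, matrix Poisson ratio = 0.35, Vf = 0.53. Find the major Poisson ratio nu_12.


nu_12 = nu_f*Vf + nu_m*(1-Vf) = 0.2*0.53 + 0.35*0.47 = 0.2705

0.2705


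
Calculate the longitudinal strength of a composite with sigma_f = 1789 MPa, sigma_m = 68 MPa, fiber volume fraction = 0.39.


sigma_1 = sigma_f*Vf + sigma_m*(1-Vf) = 1789*0.39 + 68*0.61 = 739.2 MPa

739.2 MPa


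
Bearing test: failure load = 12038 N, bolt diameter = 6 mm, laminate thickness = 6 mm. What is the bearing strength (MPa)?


sigma_br = F/(d*h) = 12038/(6*6) = 334.4 MPa

334.4 MPa


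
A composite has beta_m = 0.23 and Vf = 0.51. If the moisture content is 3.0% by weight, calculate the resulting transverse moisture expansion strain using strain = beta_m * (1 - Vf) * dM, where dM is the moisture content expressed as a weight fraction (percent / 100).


dM = 3.0/100 = 0.03
strain = beta_m * (1-Vf) * dM = 0.23 * 0.49 * 0.03 = 0.003381

0.003381


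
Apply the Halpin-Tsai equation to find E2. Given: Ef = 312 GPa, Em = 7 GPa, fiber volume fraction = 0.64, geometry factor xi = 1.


eta = (Ef/Em - 1)/(Ef/Em + xi) = (44.5714 - 1)/(44.5714 + 1) = 0.9561
E2 = Em*(1+xi*eta*Vf)/(1-eta*Vf) = 29.07 GPa

29.07 GPa


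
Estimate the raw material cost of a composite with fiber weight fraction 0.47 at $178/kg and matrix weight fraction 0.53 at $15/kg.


Cost = cost_f*Wf + cost_m*Wm = 178*0.47 + 15*0.53 = $91.61/kg

$91.61/kg


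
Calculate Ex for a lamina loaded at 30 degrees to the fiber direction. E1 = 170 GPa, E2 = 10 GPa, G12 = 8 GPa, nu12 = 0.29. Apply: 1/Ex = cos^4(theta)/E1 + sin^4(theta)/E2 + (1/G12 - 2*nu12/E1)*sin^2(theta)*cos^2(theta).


cos^4(30) = 0.5625, sin^4(30) = 0.0625, sin^2(30)*cos^2(30) = 0.1875
1/G12 - 2*nu12/E1 = 1/8 - 2*0.29/170 = 0.121588 GPa^-1
1/Ex = 0.5625/170 + 0.0625/10 + 0.121588*0.1875 = 0.0323566 GPa^-1
Ex = 30.91 GPa

30.91 GPa


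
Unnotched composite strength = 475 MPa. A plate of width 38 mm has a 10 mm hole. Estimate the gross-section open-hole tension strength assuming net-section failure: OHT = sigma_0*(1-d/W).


OHT = sigma_0*(1-d/W) = 475*(1-10/38) = 350.0 MPa

350.0 MPa


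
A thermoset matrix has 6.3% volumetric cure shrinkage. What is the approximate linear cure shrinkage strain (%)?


Linear shrinkage ≈ vol_shrink/3 = 6.3/3 = 2.1%

2.1%


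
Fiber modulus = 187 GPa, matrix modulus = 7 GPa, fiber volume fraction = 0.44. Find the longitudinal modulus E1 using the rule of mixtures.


E1 = Ef*Vf + Em*(1-Vf) = 187*0.44 + 7*0.56 = 86.2 GPa

86.2 GPa


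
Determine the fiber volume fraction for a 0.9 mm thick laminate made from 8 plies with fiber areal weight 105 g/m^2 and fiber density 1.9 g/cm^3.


Vf = n * FAW / (rho_f * h * 1000) = 8 * 105 / (1.9 * 0.9 * 1000) = 0.4912

0.4912


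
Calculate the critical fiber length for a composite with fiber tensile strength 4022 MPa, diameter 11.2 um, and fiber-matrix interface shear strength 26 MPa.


Lc = sigma_f * d / (2 * tau_i) = 4022 * 11.2 / (2 * 26) = 866.3 um

866.3 um


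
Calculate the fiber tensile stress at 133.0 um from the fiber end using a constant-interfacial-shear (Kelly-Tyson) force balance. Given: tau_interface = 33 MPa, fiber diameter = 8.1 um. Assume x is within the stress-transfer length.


Force balance: sigma_f * (pi*d^2/4) = tau * (pi*d) * x  ->  sigma_f = 4 * tau * x / d
sigma_f = 4 * 33 * 133.0 / 8.1 = 2167.4 MPa

2167.4 MPa


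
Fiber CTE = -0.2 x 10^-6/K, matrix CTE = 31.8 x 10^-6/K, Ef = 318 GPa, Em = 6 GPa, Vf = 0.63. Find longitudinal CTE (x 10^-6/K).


E1 = Ef*Vf + Em*(1-Vf) = 202.56
alpha_1 = (alpha_f*Ef*Vf + alpha_m*Em*(1-Vf))/E1 = 0.15 x 10^-6/K

0.15 x 10^-6/K


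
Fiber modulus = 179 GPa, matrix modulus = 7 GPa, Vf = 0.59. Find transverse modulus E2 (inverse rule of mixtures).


1/E2 = Vf/Ef + (1-Vf)/Em = 0.59/179 + 0.41/7
E2 = 16.16 GPa

16.16 GPa


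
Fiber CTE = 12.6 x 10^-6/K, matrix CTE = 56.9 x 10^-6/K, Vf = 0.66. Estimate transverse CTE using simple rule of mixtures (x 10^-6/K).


alpha_2 = alpha_f*Vf + alpha_m*(1-Vf) = 12.6*0.66 + 56.9*0.34 = 27.7 x 10^-6/K

27.7 x 10^-6/K


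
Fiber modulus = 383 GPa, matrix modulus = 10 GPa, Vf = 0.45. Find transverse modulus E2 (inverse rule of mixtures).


1/E2 = Vf/Ef + (1-Vf)/Em = 0.45/383 + 0.55/10
E2 = 17.8 GPa

17.8 GPa


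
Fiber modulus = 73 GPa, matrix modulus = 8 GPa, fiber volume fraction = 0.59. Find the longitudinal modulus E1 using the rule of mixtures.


E1 = Ef*Vf + Em*(1-Vf) = 73*0.59 + 8*0.41 = 46.35 GPa

46.35 GPa


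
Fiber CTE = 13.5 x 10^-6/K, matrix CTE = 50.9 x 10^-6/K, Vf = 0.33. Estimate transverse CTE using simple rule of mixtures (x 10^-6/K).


alpha_2 = alpha_f*Vf + alpha_m*(1-Vf) = 13.5*0.33 + 50.9*0.67 = 38.6 x 10^-6/K

38.6 x 10^-6/K


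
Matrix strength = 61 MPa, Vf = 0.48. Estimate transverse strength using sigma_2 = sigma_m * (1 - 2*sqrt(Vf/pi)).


factor = 1 - 2*sqrt(0.48/pi) = 0.2182
sigma_2 = 61 * 0.2182 = 13.31 MPa

13.31 MPa


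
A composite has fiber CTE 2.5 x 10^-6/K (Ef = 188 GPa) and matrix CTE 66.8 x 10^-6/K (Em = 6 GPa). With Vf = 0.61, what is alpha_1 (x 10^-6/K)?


E1 = Ef*Vf + Em*(1-Vf) = 117.02
alpha_1 = (alpha_f*Ef*Vf + alpha_m*Em*(1-Vf))/E1 = 3.79 x 10^-6/K

3.79 x 10^-6/K


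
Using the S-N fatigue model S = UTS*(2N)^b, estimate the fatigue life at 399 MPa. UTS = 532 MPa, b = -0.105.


N = 0.5 * (S/UTS)^(1/b) = 0.5 * (399/532)^(1/-0.105) = 7.7422 cycles

7.7422 cycles


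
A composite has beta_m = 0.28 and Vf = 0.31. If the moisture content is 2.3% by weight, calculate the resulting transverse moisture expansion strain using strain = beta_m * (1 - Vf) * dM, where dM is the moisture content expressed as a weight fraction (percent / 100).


dM = 2.3/100 = 0.023
strain = beta_m * (1-Vf) * dM = 0.28 * 0.69 * 0.023 = 0.0044436

0.0044436


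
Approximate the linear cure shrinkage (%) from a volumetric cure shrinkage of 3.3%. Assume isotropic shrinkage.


Linear shrinkage ≈ vol_shrink/3 = 3.3/3 = 1.1%

1.1%


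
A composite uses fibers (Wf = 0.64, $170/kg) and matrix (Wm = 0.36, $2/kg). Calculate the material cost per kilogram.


Cost = cost_f*Wf + cost_m*Wm = 170*0.64 + 2*0.36 = $109.52/kg

$109.52/kg


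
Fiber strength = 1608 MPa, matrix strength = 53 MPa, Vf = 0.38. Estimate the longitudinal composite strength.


sigma_1 = sigma_f*Vf + sigma_m*(1-Vf) = 1608*0.38 + 53*0.62 = 643.9 MPa

643.9 MPa


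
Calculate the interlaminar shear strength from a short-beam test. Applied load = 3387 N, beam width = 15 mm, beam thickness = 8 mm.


ILSS = 3F/(4bh) = 3*3387/(4*15*8) = 21.17 MPa

21.17 MPa


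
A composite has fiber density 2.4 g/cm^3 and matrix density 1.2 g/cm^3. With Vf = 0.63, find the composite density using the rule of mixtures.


rho_c = rho_f*Vf + rho_m*(1-Vf) = 2.4*0.63 + 1.2*0.37 = 1.956 g/cm^3

1.956 g/cm^3


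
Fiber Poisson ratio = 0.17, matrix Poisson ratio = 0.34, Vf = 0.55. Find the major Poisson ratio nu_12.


nu_12 = nu_f*Vf + nu_m*(1-Vf) = 0.17*0.55 + 0.34*0.45 = 0.2465

0.2465


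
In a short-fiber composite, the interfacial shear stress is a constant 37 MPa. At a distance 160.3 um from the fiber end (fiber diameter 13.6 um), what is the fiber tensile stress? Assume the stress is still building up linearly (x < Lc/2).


Force balance: sigma_f * (pi*d^2/4) = tau * (pi*d) * x  ->  sigma_f = 4 * tau * x / d
sigma_f = 4 * 37 * 160.3 / 13.6 = 1744.4 MPa

1744.4 MPa


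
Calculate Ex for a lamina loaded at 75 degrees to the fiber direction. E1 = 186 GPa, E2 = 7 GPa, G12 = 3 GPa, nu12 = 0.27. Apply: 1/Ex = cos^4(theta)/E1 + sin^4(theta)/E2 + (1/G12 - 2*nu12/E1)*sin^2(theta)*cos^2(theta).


cos^4(75) = 0.004487, sin^4(75) = 0.870513, sin^2(75)*cos^2(75) = 0.0625
1/G12 - 2*nu12/E1 = 1/3 - 2*0.27/186 = 0.33043 GPa^-1
1/Ex = 0.004487/186 + 0.870513/7 + 0.33043*0.0625 = 0.145035 GPa^-1
Ex = 6.89 GPa

6.89 GPa


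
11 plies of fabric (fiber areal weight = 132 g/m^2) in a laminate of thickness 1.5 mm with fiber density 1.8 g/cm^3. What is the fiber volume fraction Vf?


Vf = n * FAW / (rho_f * h * 1000) = 11 * 132 / (1.8 * 1.5 * 1000) = 0.5378

0.5378


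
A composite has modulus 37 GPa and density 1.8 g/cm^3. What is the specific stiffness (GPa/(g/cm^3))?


Specific stiffness = E/rho = 37/1.8 = 20.6 GPa/(g/cm^3)

20.6 GPa/(g/cm^3)


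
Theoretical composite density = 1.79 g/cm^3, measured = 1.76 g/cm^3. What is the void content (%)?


Void% = (rho_theo - rho_actual)/rho_theo * 100 = (1.79 - 1.76)/1.79 * 100 = 1.68%

1.68%
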